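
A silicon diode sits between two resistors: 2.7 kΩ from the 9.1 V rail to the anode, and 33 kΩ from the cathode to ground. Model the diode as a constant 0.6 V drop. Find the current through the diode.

The two resistors are in series with the diode, so KVL gives 9.1 = I·2.7 + 0.6 + I·33.
I = (9.1 − 0.6) / (2.7 + 33) kΩ = 8.5 / 35.7 = 0.238 mA.

I ≈ 0.24 mA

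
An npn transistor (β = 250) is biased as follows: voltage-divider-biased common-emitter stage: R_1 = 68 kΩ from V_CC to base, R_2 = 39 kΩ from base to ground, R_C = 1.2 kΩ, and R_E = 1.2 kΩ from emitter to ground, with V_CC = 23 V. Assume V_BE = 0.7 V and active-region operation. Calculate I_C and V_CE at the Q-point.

I_C ≈ 5.9 mA, V_CE ≈ 8.8 V

Thevenize the base divider: V_Th = V_CC·R_2/(R_1+R_2) = 23×39/107 = 8.38 V, R_Th = R_1‖R_2 = 24.8 kΩ.
Base-emitter loop: V_Th = I_B·R_Th + V_BE + (β+1)I_B·R_E, so I_B = (8.38 − 0.7) / (24.8 + 251×1.2) = 0.0236 mA.
I_C = β·I_B = 250×0.0236 = 5.89 mA, and I_E = (β+1)I_B = 5.92 mA.
V_CE = V_CC − I_C·R_C − I_E·R_E = 23 − 5.89×1.2 − 5.92×1.2 = 8.83 V.
V_CE = 8.83 V > 0.2 V confirms active-region operation.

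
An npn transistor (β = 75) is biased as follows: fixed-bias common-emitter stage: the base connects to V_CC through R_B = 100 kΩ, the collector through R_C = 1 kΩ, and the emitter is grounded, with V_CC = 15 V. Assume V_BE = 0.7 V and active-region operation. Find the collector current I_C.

I_C ≈ 11 mA

Base loop: V_CC = I_B·R_B + V_BE, so I_B = (15 − 0.7)/100 kΩ = 0.143 mA.
In the active region I_C = β·I_B = 75 × 0.143 = 10.7 mA.
Collector loop: V_CE = V_CC − I_C·R_C = 15 − 10.7×1 = 4.27 V.
Since V_CE = 4.27 V > V_CE(sat) ≈ 0.2 V, the transistor is in the active region as assumed.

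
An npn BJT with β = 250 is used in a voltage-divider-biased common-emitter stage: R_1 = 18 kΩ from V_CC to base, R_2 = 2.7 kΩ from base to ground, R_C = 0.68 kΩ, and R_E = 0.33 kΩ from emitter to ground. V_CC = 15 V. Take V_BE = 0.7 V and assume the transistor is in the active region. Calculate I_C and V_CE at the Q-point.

I_C ≈ 3.7 mA, V_CE ≈ 11 V

Thevenize the base divider: V_Th = V_CC·R_2/(R_1+R_2) = 15×2.7/20.7 = 1.96 V, R_Th = R_1‖R_2 = 2.35 kΩ.
Base-emitter loop: V_Th = I_B·R_Th + V_BE + (β+1)I_B·R_E, so I_B = (1.96 − 0.7) / (2.35 + 251×0.33) = 0.0148 mA.
I_C = β·I_B = 250×0.0148 = 3.69 mA, and I_E = (β+1)I_B = 3.7 mA.
V_CE = V_CC − I_C·R_C − I_E·R_E = 15 − 3.69×0.68 − 3.7×0.33 = 11.3 V.
V_CE = 11.3 V > 0.2 V confirms active-region operation.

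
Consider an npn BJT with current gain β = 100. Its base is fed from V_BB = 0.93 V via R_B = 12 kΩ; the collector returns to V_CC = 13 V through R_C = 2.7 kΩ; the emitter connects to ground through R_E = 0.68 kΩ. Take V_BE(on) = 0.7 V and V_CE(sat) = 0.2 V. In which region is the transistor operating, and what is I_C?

active; I_C ≈ 0.29 mA

Assume active. Base-emitter loop: I_B = (V_BB − V_BE)/(R_B + (β+1)R_E) = (0.93 − 0.7)/(12 + 101×0.68) = 0.00285 mA.
I_C = β·I_B = 100×0.00285 = 0.285 mA.
V_CE = V_CC − I_C·R_C − I_E·R_E = 13 − 0.285×2.7 − 0.288×0.68 = 12 V > V_CE(sat), so the active-region assumption holds.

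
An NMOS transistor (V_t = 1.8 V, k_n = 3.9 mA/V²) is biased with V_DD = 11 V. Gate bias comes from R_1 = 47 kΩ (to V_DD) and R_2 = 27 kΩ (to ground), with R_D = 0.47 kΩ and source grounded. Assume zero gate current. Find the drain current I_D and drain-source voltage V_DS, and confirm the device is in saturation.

I_D ≈ 9.6 mA, V_DS ≈ 6.5 V

V_G = V_DD·R_2/(R_1+R_2) = 11×27/74 = 4.01 V. With the source grounded, V_GS = V_G = 4.01 V.
Assume saturation: I_D = (k_n/2)(V_GS − V_t)² = (3.9/2)×(4.01 − 1.8)² = 1.95×2.21² = 9.55 mA.
V_DS = V_DD − I_D·R_D = 11 − 9.55×0.47 = 6.51 V.
Saturation requires V_DS ≥ V_GS − V_t = 2.21 V; 6.51 ≥ 2.21 ✓.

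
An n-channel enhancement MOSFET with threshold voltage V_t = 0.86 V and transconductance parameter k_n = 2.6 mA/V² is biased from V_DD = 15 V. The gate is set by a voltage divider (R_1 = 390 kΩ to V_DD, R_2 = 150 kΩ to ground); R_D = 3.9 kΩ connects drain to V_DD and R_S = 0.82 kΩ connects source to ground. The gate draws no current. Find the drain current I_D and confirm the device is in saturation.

I_D ≈ 2.4 mA

V_G = V_DD·R_2/(R_1+R_2) = 15×150/540 = 4.17 V.
Assume saturation: I_D = (k_n/2)(V_GS − V_t)² with V_GS = V_G − I_D·R_S = 4.17 − 0.82·I_D.
Substituting gives 0.874·I_D² − 8.05·I_D + 14.2 = 0, with roots I_D = 2.38 or 6.83 mA.
The root I_D = 6.83 mA gives V_GS = -1.43 V ≤ V_t, so take I_D = 2.38 mA.
Then V_GS = 2.21 V and V_DS = V_DD − I_D(R_D+R_S) = 15 − 2.38×4.72 = 3.76 V.
Saturation requires V_DS ≥ V_GS − V_t = 1.35 V; 3.76 ≥ 1.35 ✓.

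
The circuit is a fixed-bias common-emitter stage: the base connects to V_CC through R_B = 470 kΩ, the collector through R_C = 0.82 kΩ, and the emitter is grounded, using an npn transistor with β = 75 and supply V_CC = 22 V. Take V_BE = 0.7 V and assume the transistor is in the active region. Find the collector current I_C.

Base loop: V_CC = I_B·R_B + V_BE, so I_B = (22 − 0.7)/470 kΩ = 0.0453 mA.
In the active region I_C = β·I_B = 75 × 0.0453 = 3.4 mA.
Collector loop: V_CE = V_CC − I_C·R_C = 22 − 3.4×0.82 = 19.2 V.
Since V_CE = 19.2 V > V_CE(sat) ≈ 0.2 V, the transistor is in the active region as assumed.

I_C ≈ 3.4 mA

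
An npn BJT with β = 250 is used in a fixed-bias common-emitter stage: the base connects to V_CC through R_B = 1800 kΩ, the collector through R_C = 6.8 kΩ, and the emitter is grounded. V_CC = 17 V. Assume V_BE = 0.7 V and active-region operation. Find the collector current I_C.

Base loop: V_CC = I_B·R_B + V_BE, so I_B = (17 − 0.7)/1800 kΩ = 0.00906 mA.
In the active region I_C = β·I_B = 250 × 0.00906 = 2.26 mA.
Collector loop: V_CE = V_CC − I_C·R_C = 17 − 2.26×6.8 = 1.61 V.
Since V_CE = 1.61 V > V_CE(sat) ≈ 0.2 V, the transistor is in the active region as assumed.

I_C ≈ 2.3 mA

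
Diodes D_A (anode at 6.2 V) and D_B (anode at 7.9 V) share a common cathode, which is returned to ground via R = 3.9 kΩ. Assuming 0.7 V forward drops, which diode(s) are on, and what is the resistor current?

Only D_B conducts; I_R ≈ 1.8 mA

Assume both conduct. Then node N would need to be at both 6.2−0.7 = 5.5 V and 7.9−0.7 = 7.2 V, which is impossible.
Assume only D_B conducts: V_N = 7.9 − 0.7 = 7.2 V, so I_R = 7.2/3.9 = 1.85 mA.
Check D_A: its anode-to-cathode voltage is 6.2 − 7.2 = -1 V < 0.7 V, so it is off. The assumption is consistent.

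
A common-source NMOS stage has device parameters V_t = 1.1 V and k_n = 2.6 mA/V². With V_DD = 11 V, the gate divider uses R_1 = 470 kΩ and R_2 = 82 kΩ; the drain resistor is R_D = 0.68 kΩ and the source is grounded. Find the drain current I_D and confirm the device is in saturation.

I_D ≈ 0.37 mA

V_G = V_DD·R_2/(R_1+R_2) = 11×82/552 = 1.63 V. With the source grounded, V_GS = V_G = 1.63 V.
Assume saturation: I_D = (k_n/2)(V_GS − V_t)² = (2.6/2)×(1.63 − 1.1)² = 1.3×0.534² = 0.371 mA.
V_DS = V_DD − I_D·R_D = 11 − 0.371×0.68 = 10.7 V.
Saturation requires V_DS ≥ V_GS − V_t = 0.534 V; 10.7 ≥ 0.534 ✓.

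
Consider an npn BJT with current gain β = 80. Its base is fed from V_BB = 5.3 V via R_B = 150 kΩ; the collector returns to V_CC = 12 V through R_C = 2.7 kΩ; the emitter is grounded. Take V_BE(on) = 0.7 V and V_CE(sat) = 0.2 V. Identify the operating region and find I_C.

Assume active. Base-emitter loop: I_B = (V_BB − V_BE)/R_B = (5.3 − 0.7)/150 = 0.0307 mA.
I_C = β·I_B = 80×0.0307 = 2.45 mA.
V_CE = V_CC − I_C·R_C = 12 − 2.45×2.7 = 5.38 V > V_CE(sat), so the active-region assumption holds.

active; I_C ≈ 2.5 mA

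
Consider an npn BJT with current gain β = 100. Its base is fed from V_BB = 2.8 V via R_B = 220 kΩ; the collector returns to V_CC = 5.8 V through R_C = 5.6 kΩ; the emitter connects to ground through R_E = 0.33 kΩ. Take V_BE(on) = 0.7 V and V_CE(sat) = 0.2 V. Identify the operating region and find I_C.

Assume active. Base-emitter loop: I_B = (V_BB − V_BE)/(R_B + (β+1)R_E) = (2.8 − 0.7)/(220 + 101×0.33) = 0.00829 mA.
I_C = β·I_B = 100×0.00829 = 0.829 mA.
V_CE = V_CC − I_C·R_C − I_E·R_E = 5.8 − 0.829×5.6 − 0.837×0.33 = 0.882 V > V_CE(sat), so the active-region assumption holds.

active; I_C ≈ 0.83 mA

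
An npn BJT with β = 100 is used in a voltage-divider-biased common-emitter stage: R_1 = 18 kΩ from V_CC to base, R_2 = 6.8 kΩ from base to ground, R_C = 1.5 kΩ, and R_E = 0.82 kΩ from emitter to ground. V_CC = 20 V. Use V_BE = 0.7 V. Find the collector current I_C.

Thevenize the base divider: V_Th = V_CC·R_2/(R_1+R_2) = 20×6.8/24.8 = 5.48 V, R_Th = R_1‖R_2 = 4.94 kΩ.
Base-emitter loop: V_Th = I_B·R_Th + V_BE + (β+1)I_B·R_E, so I_B = (5.48 − 0.7) / (4.94 + 101×0.82) = 0.0545 mA.
I_C = β·I_B = 100×0.0545 = 5.45 mA, and I_E = (β+1)I_B = 5.51 mA.
V_CE = V_CC − I_C·R_C − I_E·R_E = 20 − 5.45×1.5 − 5.51×0.82 = 7.31 V.
V_CE = 7.31 V > 0.2 V confirms active-region operation.

I_C ≈ 5.5 mA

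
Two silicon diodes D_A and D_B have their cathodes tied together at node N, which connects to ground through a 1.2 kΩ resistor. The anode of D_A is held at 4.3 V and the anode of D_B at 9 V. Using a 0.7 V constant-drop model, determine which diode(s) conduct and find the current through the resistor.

Only D_B conducts; I_R ≈ 6.9 mA

Assume both conduct. Then node N would need to be at both 4.3−0.7 = 3.6 V and 9−0.7 = 8.3 V, which is impossible.
Assume only D_B conducts: V_N = 9 − 0.7 = 8.3 V, so I_R = 8.3/1.2 = 6.92 mA.
Check D_A: its anode-to-cathode voltage is 4.3 − 8.3 = -4 V < 0.7 V, so it is off. The assumption is consistent.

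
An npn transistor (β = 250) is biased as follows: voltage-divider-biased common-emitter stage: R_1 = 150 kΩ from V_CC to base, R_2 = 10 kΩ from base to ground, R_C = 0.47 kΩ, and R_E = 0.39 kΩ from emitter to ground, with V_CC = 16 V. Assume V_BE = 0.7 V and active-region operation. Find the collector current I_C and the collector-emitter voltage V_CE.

Thevenize the base divider: V_Th = V_CC·R_2/(R_1+R_2) = 16×10/160 = 1 V, R_Th = R_1‖R_2 = 9.38 kΩ.
Base-emitter loop: V_Th = I_B·R_Th + V_BE + (β+1)I_B·R_E, so I_B = (1 − 0.7) / (9.38 + 251×0.39) = 0.0028 mA.
I_C = β·I_B = 250×0.0028 = 0.699 mA, and I_E = (β+1)I_B = 0.702 mA.
V_CE = V_CC − I_C·R_C − I_E·R_E = 16 − 0.699×0.47 − 0.702×0.39 = 15.4 V.
V_CE = 15.4 V > 0.2 V confirms active-region operation.

I_C ≈ 0.7 mA, V_CE ≈ 15 V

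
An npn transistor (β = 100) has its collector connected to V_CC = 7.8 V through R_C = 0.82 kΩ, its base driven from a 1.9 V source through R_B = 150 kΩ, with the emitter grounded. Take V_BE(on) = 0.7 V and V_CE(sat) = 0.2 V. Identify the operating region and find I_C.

active; I_C ≈ 0.8 mA

Assume active. Base-emitter loop: I_B = (V_BB − V_BE)/R_B = (1.9 − 0.7)/150 = 0.008 mA.
I_C = β·I_B = 100×0.008 = 0.8 mA.
V_CE = V_CC − I_C·R_C = 7.8 − 0.8×0.82 = 7.14 V > V_CE(sat), so the active-region assumption holds.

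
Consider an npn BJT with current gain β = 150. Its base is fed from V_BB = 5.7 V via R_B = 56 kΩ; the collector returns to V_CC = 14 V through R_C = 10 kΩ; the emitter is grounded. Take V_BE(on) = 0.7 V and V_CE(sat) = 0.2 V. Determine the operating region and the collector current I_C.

saturation; I_C ≈ 1.4 mA

Assume active: I_B = (5.7 − 0.7)/56 = 0.0893 mA, giving I_C = β·I_B = 13.4 mA.
But then V_CE = 14 − 13.4×10 = -120 V < V_CE(sat) = 0.2 V — impossible in the active region.
So the transistor is saturated. With V_CE = 0.2 V, I_C = (V_CC − 0.2)/R_C = 13.8/10 = 1.38 mA.
Check: β·I_B = 13.4 mA > I_C = 1.38 mA, confirming saturation.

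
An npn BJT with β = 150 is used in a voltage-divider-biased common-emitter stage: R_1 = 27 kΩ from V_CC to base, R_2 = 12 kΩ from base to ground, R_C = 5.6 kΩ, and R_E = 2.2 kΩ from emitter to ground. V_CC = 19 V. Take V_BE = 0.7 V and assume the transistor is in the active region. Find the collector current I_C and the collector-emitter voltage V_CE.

Thevenize the base divider: V_Th = V_CC·R_2/(R_1+R_2) = 19×12/39 = 5.85 V, R_Th = R_1‖R_2 = 8.31 kΩ.
Base-emitter loop: V_Th = I_B·R_Th + V_BE + (β+1)I_B·R_E, so I_B = (5.85 − 0.7) / (8.31 + 151×2.2) = 0.0151 mA.
I_C = β·I_B = 150×0.0151 = 2.27 mA, and I_E = (β+1)I_B = 2.28 mA.
V_CE = V_CC − I_C·R_C − I_E·R_E = 19 − 2.27×5.6 − 2.28×2.2 = 1.28 V.
V_CE = 1.28 V > 0.2 V confirms active-region operation.

I_C ≈ 2.3 mA, V_CE ≈ 1.3 V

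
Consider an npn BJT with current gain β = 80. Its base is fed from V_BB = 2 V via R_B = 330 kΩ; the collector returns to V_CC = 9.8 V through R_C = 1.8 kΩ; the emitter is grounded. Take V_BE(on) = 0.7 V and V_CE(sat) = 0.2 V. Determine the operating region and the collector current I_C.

active; I_C ≈ 0.32 mA

Assume active. Base-emitter loop: I_B = (V_BB − V_BE)/R_B = (2 − 0.7)/330 = 0.00394 mA.
I_C = β·I_B = 80×0.00394 = 0.315 mA.
V_CE = V_CC − I_C·R_C = 9.8 − 0.315×1.8 = 9.23 V > V_CE(sat), so the active-region assumption holds.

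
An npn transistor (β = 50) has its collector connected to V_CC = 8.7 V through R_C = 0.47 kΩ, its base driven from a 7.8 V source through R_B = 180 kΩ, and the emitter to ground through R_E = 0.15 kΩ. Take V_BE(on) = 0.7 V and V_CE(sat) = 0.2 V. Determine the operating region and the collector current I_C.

active; I_C ≈ 1.9 mA

Assume active. Base-emitter loop: I_B = (V_BB − V_BE)/(R_B + (β+1)R_E) = (7.8 − 0.7)/(180 + 51×0.15) = 0.0378 mA.
I_C = β·I_B = 50×0.0378 = 1.89 mA.
V_CE = V_CC − I_C·R_C − I_E·R_E = 8.7 − 1.89×0.47 − 1.93×0.15 = 7.52 V > V_CE(sat), so the active-region assumption holds.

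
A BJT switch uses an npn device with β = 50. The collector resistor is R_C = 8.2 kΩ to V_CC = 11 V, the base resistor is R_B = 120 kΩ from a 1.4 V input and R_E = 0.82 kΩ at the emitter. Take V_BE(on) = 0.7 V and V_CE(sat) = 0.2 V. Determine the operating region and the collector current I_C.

active; I_C ≈ 0.22 mA

Assume active. Base-emitter loop: I_B = (V_BB − V_BE)/(R_B + (β+1)R_E) = (1.4 − 0.7)/(120 + 51×0.82) = 0.00433 mA.
I_C = β·I_B = 50×0.00433 = 0.216 mA.
V_CE = V_CC − I_C·R_C − I_E·R_E = 11 − 0.216×8.2 − 0.221×0.82 = 9.05 V > V_CE(sat), so the active-region assumption holds.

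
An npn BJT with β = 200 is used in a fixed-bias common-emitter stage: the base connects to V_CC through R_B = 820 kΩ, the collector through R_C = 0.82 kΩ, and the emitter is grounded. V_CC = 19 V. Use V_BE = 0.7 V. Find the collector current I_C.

I_C ≈ 4.5 mA

Base loop: V_CC = I_B·R_B + V_BE, so I_B = (19 − 0.7)/820 kΩ = 0.0223 mA.
In the active region I_C = β·I_B = 200 × 0.0223 = 4.46 mA.
Collector loop: V_CE = V_CC − I_C·R_C = 19 − 4.46×0.82 = 15.3 V.
Since V_CE = 15.3 V > V_CE(sat) ≈ 0.2 V, the transistor is in the active region as assumed.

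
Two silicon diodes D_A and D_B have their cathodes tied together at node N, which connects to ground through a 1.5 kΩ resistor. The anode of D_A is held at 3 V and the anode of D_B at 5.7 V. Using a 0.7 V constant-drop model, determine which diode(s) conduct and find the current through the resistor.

Only D_B conducts; I_R ≈ 3.3 mA

Assume both conduct. Then node N would need to be at both 3−0.7 = 2.3 V and 5.7−0.7 = 5 V, which is impossible.
Assume only D_B conducts: V_N = 5.7 − 0.7 = 5 V, so I_R = 5/1.5 = 3.33 mA.
Check D_A: its anode-to-cathode voltage is 3 − 5 = -2 V < 0.7 V, so it is off. The assumption is consistent.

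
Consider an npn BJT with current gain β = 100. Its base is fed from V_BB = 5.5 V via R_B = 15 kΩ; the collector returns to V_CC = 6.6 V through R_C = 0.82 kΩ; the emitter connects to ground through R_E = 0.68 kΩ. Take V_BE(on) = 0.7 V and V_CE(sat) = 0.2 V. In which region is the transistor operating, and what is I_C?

Assume active: I_B = (5.5 − 0.7)/(15 + 101×0.68) = 0.0574 mA, I_C = β·I_B = 5.74 mA.
Then V_CE = 6.6 − 5.74×0.82 − 5.79×0.68 = -2.04 V < 0.2 V — the active assumption fails.
Re-solve with V_CE = 0.2 V. KCL at the emitter: V_E/R_E = (V_BB−0.7−V_E)/R_B + (V_CC−0.2−V_E)/R_C, giving V_E = 2.95 V.
I_C = (V_CC − 0.2 − V_E)/R_C = (6.4 − 2.95)/0.82 = 4.21 mA.
Check: I_B = (4.8 − 2.95)/15 = 0.124 mA, and β·I_B = 12.4 mA > I_C, confirming saturation.

saturation; I_C ≈ 4.2 mA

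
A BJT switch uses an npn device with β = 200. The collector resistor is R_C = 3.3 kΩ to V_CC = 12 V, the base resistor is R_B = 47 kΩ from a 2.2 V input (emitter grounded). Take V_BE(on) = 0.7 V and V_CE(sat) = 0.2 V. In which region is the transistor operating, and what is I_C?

Assume active: I_B = (2.2 − 0.7)/47 = 0.0319 mA, giving I_C = β·I_B = 6.38 mA.
But then V_CE = 12 − 6.38×3.3 = -9.06 V < V_CE(sat) = 0.2 V — impossible in the active region.
So the transistor is saturated. With V_CE = 0.2 V, I_C = (V_CC − 0.2)/R_C = 11.8/3.3 = 3.58 mA.
Check: β·I_B = 6.38 mA > I_C = 3.58 mA, confirming saturation.

saturation; I_C ≈ 3.6 mA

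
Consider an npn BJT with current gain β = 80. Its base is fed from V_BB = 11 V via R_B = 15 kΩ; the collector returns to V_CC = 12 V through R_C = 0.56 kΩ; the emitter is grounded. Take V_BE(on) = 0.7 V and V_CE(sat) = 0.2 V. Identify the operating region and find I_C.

Assume active: I_B = (11 − 0.7)/15 = 0.687 mA, giving I_C = β·I_B = 54.9 mA.
But then V_CE = 12 − 54.9×0.56 = -18.8 V < V_CE(sat) = 0.2 V — impossible in the active region.
So the transistor is saturated. With V_CE = 0.2 V, I_C = (V_CC − 0.2)/R_C = 11.8/0.56 = 21.1 mA.
Check: β·I_B = 54.9 mA > I_C = 21.1 mA, confirming saturation.

saturation; I_C ≈ 21 mA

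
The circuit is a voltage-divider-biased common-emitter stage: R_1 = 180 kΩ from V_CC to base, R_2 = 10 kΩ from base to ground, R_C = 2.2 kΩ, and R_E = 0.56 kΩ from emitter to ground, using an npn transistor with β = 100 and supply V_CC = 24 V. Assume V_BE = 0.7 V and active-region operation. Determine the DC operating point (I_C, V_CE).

I_C ≈ 0.85 mA, V_CE ≈ 22 V

Thevenize the base divider: V_Th = V_CC·R_2/(R_1+R_2) = 24×10/190 = 1.26 V, R_Th = R_1‖R_2 = 9.47 kΩ.
Base-emitter loop: V_Th = I_B·R_Th + V_BE + (β+1)I_B·R_E, so I_B = (1.26 − 0.7) / (9.47 + 101×0.56) = 0.00853 mA.
I_C = β·I_B = 100×0.00853 = 0.853 mA, and I_E = (β+1)I_B = 0.861 mA.
V_CE = V_CC − I_C·R_C − I_E·R_E = 24 − 0.853×2.2 − 0.861×0.56 = 21.6 V.
V_CE = 21.6 V > 0.2 V confirms active-region operation.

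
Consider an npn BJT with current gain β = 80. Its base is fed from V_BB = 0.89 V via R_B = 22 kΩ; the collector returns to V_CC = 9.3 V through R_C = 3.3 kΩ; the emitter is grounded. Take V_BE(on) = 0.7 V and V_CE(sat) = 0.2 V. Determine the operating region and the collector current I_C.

Assume active. Base-emitter loop: I_B = (V_BB − V_BE)/R_B = (0.89 − 0.7)/22 = 0.00864 mA.
I_C = β·I_B = 80×0.00864 = 0.691 mA.
V_CE = V_CC − I_C·R_C = 9.3 − 0.691×3.3 = 7.02 V > V_CE(sat), so the active-region assumption holds.

active; I_C ≈ 0.69 mA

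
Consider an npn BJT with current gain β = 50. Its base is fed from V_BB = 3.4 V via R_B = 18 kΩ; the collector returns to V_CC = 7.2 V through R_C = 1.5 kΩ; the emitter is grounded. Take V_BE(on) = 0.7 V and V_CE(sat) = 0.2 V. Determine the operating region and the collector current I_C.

Assume active: I_B = (3.4 − 0.7)/18 = 0.15 mA, giving I_C = β·I_B = 7.5 mA.
But then V_CE = 7.2 − 7.5×1.5 = -4.05 V < V_CE(sat) = 0.2 V — impossible in the active region.
So the transistor is saturated. With V_CE = 0.2 V, I_C = (V_CC − 0.2)/R_C = 7/1.5 = 4.67 mA.
Check: β·I_B = 7.5 mA > I_C = 4.67 mA, confirming saturation.

saturation; I_C ≈ 4.7 mA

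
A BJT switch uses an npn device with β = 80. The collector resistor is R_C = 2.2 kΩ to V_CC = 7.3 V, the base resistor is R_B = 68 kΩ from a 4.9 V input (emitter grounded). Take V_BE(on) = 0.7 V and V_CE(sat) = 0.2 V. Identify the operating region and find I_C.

Assume active: I_B = (4.9 − 0.7)/68 = 0.0618 mA, giving I_C = β·I_B = 4.94 mA.
But then V_CE = 7.3 − 4.94×2.2 = -3.57 V < V_CE(sat) = 0.2 V — impossible in the active region.
So the transistor is saturated. With V_CE = 0.2 V, I_C = (V_CC − 0.2)/R_C = 7.1/2.2 = 3.23 mA.
Check: β·I_B = 4.94 mA > I_C = 3.23 mA, confirming saturation.

saturation; I_C ≈ 3.2 mA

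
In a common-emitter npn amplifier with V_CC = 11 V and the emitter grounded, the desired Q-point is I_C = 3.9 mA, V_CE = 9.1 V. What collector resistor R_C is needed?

Collector loop: V_CC = I_C·R_C + V_CE.
R_C = (V_CC − V_CE)/I_C = (11 − 9.1)/3.9 = 0.487 kΩ.

R_C ≈ 0.49 kΩ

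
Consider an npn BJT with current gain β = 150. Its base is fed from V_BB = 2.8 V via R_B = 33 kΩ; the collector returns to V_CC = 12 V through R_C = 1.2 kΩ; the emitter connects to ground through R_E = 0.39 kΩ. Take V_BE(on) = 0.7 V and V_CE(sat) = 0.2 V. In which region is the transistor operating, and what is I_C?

active; I_C ≈ 3.4 mA

Assume active. Base-emitter loop: I_B = (V_BB − V_BE)/(R_B + (β+1)R_E) = (2.8 − 0.7)/(33 + 151×0.39) = 0.0229 mA.
I_C = β·I_B = 150×0.0229 = 3.43 mA.
V_CE = V_CC − I_C·R_C − I_E·R_E = 12 − 3.43×1.2 − 3.45×0.39 = 6.54 V > V_CE(sat), so the active-region assumption holds.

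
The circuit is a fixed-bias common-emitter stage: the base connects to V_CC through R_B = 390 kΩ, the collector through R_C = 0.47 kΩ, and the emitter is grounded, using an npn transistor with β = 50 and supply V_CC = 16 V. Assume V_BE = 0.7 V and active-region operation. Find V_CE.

Base loop: V_CC = I_B·R_B + V_BE, so I_B = (16 − 0.7)/390 kΩ = 0.0392 mA.
In the active region I_C = β·I_B = 50 × 0.0392 = 1.96 mA.
Collector loop: V_CE = V_CC − I_C·R_C = 16 − 1.96×0.47 = 15.1 V.
Since V_CE = 15.1 V > V_CE(sat) ≈ 0.2 V, the transistor is in the active region as assumed.

V_CE ≈ 15 V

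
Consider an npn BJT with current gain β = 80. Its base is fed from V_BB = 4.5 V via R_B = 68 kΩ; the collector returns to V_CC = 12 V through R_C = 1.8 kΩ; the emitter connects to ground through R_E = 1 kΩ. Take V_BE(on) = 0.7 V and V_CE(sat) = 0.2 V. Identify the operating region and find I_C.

Assume active. Base-emitter loop: I_B = (V_BB − V_BE)/(R_B + (β+1)R_E) = (4.5 − 0.7)/(68 + 81×1) = 0.0255 mA.
I_C = β·I_B = 80×0.0255 = 2.04 mA.
V_CE = V_CC − I_C·R_C − I_E·R_E = 12 − 2.04×1.8 − 2.07×1 = 6.26 V > V_CE(sat), so the active-region assumption holds.

active; I_C ≈ 2 mA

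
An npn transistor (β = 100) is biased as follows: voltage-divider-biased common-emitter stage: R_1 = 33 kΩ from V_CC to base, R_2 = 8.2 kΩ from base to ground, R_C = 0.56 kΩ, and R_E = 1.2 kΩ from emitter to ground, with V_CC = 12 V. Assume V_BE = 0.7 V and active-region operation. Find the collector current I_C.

I_C ≈ 1.3 mA

Thevenize the base divider: V_Th = V_CC·R_2/(R_1+R_2) = 12×8.2/41.2 = 2.39 V, R_Th = R_1‖R_2 = 6.57 kΩ.
Base-emitter loop: V_Th = I_B·R_Th + V_BE + (β+1)I_B·R_E, so I_B = (2.39 − 0.7) / (6.57 + 101×1.2) = 0.0132 mA.
I_C = β·I_B = 100×0.0132 = 1.32 mA, and I_E = (β+1)I_B = 1.33 mA.
V_CE = V_CC − I_C·R_C − I_E·R_E = 12 − 1.32×0.56 − 1.33×1.2 = 9.66 V.
V_CE = 9.66 V > 0.2 V confirms active-region operation.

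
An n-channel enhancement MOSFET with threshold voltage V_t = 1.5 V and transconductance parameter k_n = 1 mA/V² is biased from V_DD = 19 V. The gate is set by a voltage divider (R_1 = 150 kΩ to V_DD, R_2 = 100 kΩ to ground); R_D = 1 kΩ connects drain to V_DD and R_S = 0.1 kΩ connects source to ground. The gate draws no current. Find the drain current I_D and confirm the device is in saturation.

V_G = V_DD·R_2/(R_1+R_2) = 19×100/250 = 7.6 V.
Assume saturation: I_D = (k_n/2)(V_GS − V_t)² with V_GS = V_G − I_D·R_S = 7.6 − 0.1·I_D.
Substituting gives 0.005·I_D² − 1.61·I_D + 18.6 = 0, with roots I_D = 12 or 310 mA.
The root I_D = 310 mA gives V_GS = -23.4 V ≤ V_t, so take I_D = 12 mA.
Then V_GS = 6.4 V and V_DS = V_DD − I_D(R_D+R_S) = 19 − 12×1.1 = 5.8 V.
Saturation requires V_DS ≥ V_GS − V_t = 4.9 V; 5.8 ≥ 4.9 ✓.

I_D ≈ 12 mA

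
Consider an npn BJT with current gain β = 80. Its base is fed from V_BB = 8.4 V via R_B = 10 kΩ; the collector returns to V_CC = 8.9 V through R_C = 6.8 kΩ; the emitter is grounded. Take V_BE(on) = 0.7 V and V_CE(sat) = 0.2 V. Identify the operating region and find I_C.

Assume active: I_B = (8.4 − 0.7)/10 = 0.77 mA, giving I_C = β·I_B = 61.6 mA.
But then V_CE = 8.9 − 61.6×6.8 = -410 V < V_CE(sat) = 0.2 V — impossible in the active region.
So the transistor is saturated. With V_CE = 0.2 V, I_C = (V_CC − 0.2)/R_C = 8.7/6.8 = 1.28 mA.
Check: β·I_B = 61.6 mA > I_C = 1.28 mA, confirming saturation.

saturation; I_C ≈ 1.3 mA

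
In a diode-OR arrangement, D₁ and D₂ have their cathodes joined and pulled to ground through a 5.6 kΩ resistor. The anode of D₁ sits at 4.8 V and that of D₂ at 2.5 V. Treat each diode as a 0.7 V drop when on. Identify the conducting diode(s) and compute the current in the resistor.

Assume both conduct. Then node N would need to be at both 4.8−0.7 = 4.1 V and 2.5−0.7 = 1.8 V, which is impossible.
Assume only D₁ conducts: V_N = 4.8 − 0.7 = 4.1 V, so I_R = 4.1/5.6 = 0.732 mA.
Check D₂: its anode-to-cathode voltage is 2.5 − 4.1 = -1.6 V < 0.7 V, so it is off. The assumption is consistent.

Only D₁ conducts; I_R ≈ 0.73 mA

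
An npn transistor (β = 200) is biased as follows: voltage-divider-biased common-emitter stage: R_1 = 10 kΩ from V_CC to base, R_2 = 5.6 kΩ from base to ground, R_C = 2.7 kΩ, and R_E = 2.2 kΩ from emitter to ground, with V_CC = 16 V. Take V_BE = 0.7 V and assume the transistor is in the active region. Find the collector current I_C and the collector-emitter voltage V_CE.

I_C ≈ 2.3 mA, V_CE ≈ 4.9 V

Thevenize the base divider: V_Th = V_CC·R_2/(R_1+R_2) = 16×5.6/15.6 = 5.74 V, R_Th = R_1‖R_2 = 3.59 kΩ.
Base-emitter loop: V_Th = I_B·R_Th + V_BE + (β+1)I_B·R_E, so I_B = (5.74 − 0.7) / (3.59 + 201×2.2) = 0.0113 mA.
I_C = β·I_B = 200×0.0113 = 2.26 mA, and I_E = (β+1)I_B = 2.27 mA.
V_CE = V_CC − I_C·R_C − I_E·R_E = 16 − 2.26×2.7 − 2.27×2.2 = 4.89 V.
V_CE = 4.89 V > 0.2 V confirms active-region operation.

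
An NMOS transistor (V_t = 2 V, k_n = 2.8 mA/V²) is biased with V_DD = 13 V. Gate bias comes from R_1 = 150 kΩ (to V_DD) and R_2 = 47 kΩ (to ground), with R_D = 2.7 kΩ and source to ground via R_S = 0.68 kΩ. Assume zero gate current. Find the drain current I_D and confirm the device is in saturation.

V_G = V_DD·R_2/(R_1+R_2) = 13×47/197 = 3.1 V.
Assume saturation: I_D = (k_n/2)(V_GS − V_t)² with V_GS = V_G − I_D·R_S = 3.1 − 0.68·I_D.
Substituting gives 0.647·I_D² − 3.1·I_D + 1.7 = 0, with roots I_D = 0.632 or 4.15 mA.
The root I_D = 4.15 mA gives V_GS = 0.278 V ≤ V_t, so take I_D = 0.632 mA.
Then V_GS = 2.67 V and V_DS = V_DD − I_D(R_D+R_S) = 13 − 0.632×3.38 = 10.9 V.
Saturation requires V_DS ≥ V_GS − V_t = 0.672 V; 10.9 ≥ 0.672 ✓.

I_D ≈ 0.63 mA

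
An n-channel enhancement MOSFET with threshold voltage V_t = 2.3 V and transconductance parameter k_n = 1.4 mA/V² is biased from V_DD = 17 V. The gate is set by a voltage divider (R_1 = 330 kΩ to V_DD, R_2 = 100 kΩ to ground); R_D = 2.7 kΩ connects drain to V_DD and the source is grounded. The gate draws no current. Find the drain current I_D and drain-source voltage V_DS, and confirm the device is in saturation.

V_G = V_DD·R_2/(R_1+R_2) = 17×100/430 = 3.95 V. With the source grounded, V_GS = V_G = 3.95 V.
Assume saturation: I_D = (k_n/2)(V_GS − V_t)² = (1.4/2)×(3.95 − 2.3)² = 0.7×1.65² = 1.91 mA.
V_DS = V_DD − I_D·R_D = 17 − 1.91×2.7 = 11.8 V.
Saturation requires V_DS ≥ V_GS − V_t = 1.65 V; 11.8 ≥ 1.65 ✓.

I_D ≈ 1.9 mA, V_DS ≈ 12 V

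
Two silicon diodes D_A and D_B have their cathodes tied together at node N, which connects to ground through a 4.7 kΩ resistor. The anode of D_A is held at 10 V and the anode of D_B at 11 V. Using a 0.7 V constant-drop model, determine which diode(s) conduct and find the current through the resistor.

Only D_B conducts; I_R ≈ 2.2 mA

Assume both conduct. Then node N would need to be at both 10−0.7 = 9.3 V and 11−0.7 = 10.3 V, which is impossible.
Assume only D_B conducts: V_N = 11 − 0.7 = 10.3 V, so I_R = 10.3/4.7 = 2.19 mA.
Check D_A: its anode-to-cathode voltage is 10 − 10.3 = -0.3 V < 0.7 V, so it is off. The assumption is consistent.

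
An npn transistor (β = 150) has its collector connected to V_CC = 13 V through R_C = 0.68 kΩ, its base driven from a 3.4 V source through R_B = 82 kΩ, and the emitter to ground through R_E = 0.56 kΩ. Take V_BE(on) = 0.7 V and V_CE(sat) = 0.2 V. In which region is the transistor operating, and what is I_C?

Assume active. Base-emitter loop: I_B = (V_BB − V_BE)/(R_B + (β+1)R_E) = (3.4 − 0.7)/(82 + 151×0.56) = 0.0162 mA.
I_C = β·I_B = 150×0.0162 = 2.43 mA.
V_CE = V_CC − I_C·R_C − I_E·R_E = 13 − 2.43×0.68 − 2.45×0.56 = 9.98 V > V_CE(sat), so the active-region assumption holds.

active; I_C ≈ 2.4 mA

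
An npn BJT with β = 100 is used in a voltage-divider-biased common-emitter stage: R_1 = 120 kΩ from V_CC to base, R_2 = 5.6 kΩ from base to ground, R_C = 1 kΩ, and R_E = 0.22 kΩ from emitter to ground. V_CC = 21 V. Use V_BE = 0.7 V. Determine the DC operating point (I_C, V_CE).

Thevenize the base divider: V_Th = V_CC·R_2/(R_1+R_2) = 21×5.6/126 = 0.936 V, R_Th = R_1‖R_2 = 5.35 kΩ.
Base-emitter loop: V_Th = I_B·R_Th + V_BE + (β+1)I_B·R_E, so I_B = (0.936 − 0.7) / (5.35 + 101×0.22) = 0.00857 mA.
I_C = β·I_B = 100×0.00857 = 0.857 mA, and I_E = (β+1)I_B = 0.866 mA.
V_CE = V_CC − I_C·R_C − I_E·R_E = 21 − 0.857×1 − 0.866×0.22 = 20 V.
V_CE = 20 V > 0.2 V confirms active-region operation.

I_C ≈ 0.86 mA, V_CE ≈ 20 V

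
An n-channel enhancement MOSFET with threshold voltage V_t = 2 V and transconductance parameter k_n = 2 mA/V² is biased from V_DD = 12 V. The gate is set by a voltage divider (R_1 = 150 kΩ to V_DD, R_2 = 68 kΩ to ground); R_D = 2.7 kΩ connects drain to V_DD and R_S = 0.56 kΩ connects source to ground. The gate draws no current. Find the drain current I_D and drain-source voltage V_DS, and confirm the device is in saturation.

V_G = V_DD·R_2/(R_1+R_2) = 12×68/218 = 3.74 V.
Assume saturation: I_D = (k_n/2)(V_GS − V_t)² with V_GS = V_G − I_D·R_S = 3.74 − 0.56·I_D.
Substituting gives 0.314·I_D² − 2.95·I_D + 3.04 = 0, with roots I_D = 1.18 or 8.24 mA.
The root I_D = 8.24 mA gives V_GS = -0.87 V ≤ V_t, so take I_D = 1.18 mA.
Then V_GS = 3.08 V and V_DS = V_DD − I_D(R_D+R_S) = 12 − 1.18×3.26 = 8.17 V.
Saturation requires V_DS ≥ V_GS − V_t = 1.08 V; 8.17 ≥ 1.08 ✓.

I_D ≈ 1.2 mA, V_DS ≈ 8.2 V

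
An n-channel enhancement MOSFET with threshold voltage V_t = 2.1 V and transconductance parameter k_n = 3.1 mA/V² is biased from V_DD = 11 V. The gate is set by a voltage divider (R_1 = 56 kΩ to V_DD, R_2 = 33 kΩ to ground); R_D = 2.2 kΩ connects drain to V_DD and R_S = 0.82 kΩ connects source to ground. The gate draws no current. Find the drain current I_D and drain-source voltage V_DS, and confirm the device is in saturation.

I_D ≈ 1.3 mA, V_DS ≈ 7.1 V

V_G = V_DD·R_2/(R_1+R_2) = 11×33/89 = 4.08 V.
Assume saturation: I_D = (k_n/2)(V_GS − V_t)² with V_GS = V_G − I_D·R_S = 4.08 − 0.82·I_D.
Substituting gives 1.04·I_D² − 6.03·I_D + 6.07 = 0, with roots I_D = 1.3 or 4.49 mA.
The root I_D = 4.49 mA gives V_GS = 0.398 V ≤ V_t, so take I_D = 1.3 mA.
Then V_GS = 3.01 V and V_DS = V_DD − I_D(R_D+R_S) = 11 − 1.3×3.02 = 7.08 V.
Saturation requires V_DS ≥ V_GS − V_t = 0.915 V; 7.08 ≥ 0.915 ✓.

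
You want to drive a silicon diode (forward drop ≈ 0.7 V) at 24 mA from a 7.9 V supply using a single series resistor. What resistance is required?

R ≈ 0.3 kΩ

The resistor drops V_S − V_D = 7.9 − 0.7 = 7.2 V at 24 mA.
R = 7.2 V / 24 mA = 0.3 kΩ.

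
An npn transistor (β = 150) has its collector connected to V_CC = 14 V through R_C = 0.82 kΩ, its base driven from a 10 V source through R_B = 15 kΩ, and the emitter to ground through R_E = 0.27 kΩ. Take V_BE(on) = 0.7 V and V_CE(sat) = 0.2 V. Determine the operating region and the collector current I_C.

saturation; I_C ≈ 13 mA

Assume active: I_B = (10 − 0.7)/(15 + 151×0.27) = 0.167 mA, I_C = β·I_B = 25 mA.
Then V_CE = 14 − 25×0.82 − 25.2×0.27 = -13.3 V < 0.2 V — the active assumption fails.
Re-solve with V_CE = 0.2 V. KCL at the emitter: V_E/R_E = (V_BB−0.7−V_E)/R_B + (V_CC−0.2−V_E)/R_C, giving V_E = 3.5 V.
I_C = (V_CC − 0.2 − V_E)/R_C = (13.8 − 3.5)/0.82 = 12.6 mA.
Check: I_B = (9.3 − 3.5)/15 = 0.387 mA, and β·I_B = 58 mA > I_C, confirming saturation.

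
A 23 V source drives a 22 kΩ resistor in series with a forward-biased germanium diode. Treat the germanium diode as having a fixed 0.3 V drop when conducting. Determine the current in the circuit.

KVL around the loop: 23 = V_D + I·R = 0.3 + I × 22 kΩ.
So I = (23 − 0.3) / 22 kΩ = 22.7 / 22 = 1.03 mA.

I ≈ 1 mA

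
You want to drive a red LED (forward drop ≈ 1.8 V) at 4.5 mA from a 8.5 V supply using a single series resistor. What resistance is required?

The resistor drops V_S − V_D = 8.5 − 1.8 = 6.7 V at 4.5 mA.
R = 6.7 V / 4.5 mA = 1.49 kΩ.

R ≈ 1.5 kΩ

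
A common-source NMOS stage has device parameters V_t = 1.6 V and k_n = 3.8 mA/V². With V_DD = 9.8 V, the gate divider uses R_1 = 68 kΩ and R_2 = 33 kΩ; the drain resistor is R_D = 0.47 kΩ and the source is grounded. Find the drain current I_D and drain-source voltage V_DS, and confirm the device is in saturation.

V_G = V_DD·R_2/(R_1+R_2) = 9.8×33/101 = 3.2 V. With the source grounded, V_GS = V_G = 3.2 V.
Assume saturation: I_D = (k_n/2)(V_GS − V_t)² = (3.8/2)×(3.2 − 1.6)² = 1.9×1.6² = 4.88 mA.
V_DS = V_DD − I_D·R_D = 9.8 − 4.88×0.47 = 7.51 V.
Saturation requires V_DS ≥ V_GS − V_t = 1.6 V; 7.51 ≥ 1.6 ✓.

I_D ≈ 4.9 mA, V_DS ≈ 7.5 V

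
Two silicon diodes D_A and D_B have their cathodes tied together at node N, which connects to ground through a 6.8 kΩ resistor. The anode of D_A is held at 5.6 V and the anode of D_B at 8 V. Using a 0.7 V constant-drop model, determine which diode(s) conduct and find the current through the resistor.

Assume both conduct. Then node N would need to be at both 5.6−0.7 = 4.9 V and 8−0.7 = 7.3 V, which is impossible.
Assume only D_B conducts: V_N = 8 − 0.7 = 7.3 V, so I_R = 7.3/6.8 = 1.07 mA.
Check D_A: its anode-to-cathode voltage is 5.6 − 7.3 = -1.7 V < 0.7 V, so it is off. The assumption is consistent.

Only D_B conducts; I_R ≈ 1.1 mA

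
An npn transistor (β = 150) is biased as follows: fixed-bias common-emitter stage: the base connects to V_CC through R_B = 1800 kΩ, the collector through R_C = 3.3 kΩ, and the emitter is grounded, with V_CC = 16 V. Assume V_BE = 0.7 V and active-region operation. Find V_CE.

V_CE ≈ 12 V

Base loop: V_CC = I_B·R_B + V_BE, so I_B = (16 − 0.7)/1800 kΩ = 0.0085 mA.
In the active region I_C = β·I_B = 150 × 0.0085 = 1.28 mA.
Collector loop: V_CE = V_CC − I_C·R_C = 16 − 1.28×3.3 = 11.8 V.
Since V_CE = 11.8 V > V_CE(sat) ≈ 0.2 V, the transistor is in the active region as assumed.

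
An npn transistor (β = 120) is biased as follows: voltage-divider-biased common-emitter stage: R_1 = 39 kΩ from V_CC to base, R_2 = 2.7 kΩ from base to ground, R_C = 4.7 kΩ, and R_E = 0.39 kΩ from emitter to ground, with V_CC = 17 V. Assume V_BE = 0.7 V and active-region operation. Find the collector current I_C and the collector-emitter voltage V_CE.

I_C ≈ 0.97 mA, V_CE ≈ 12 V

Thevenize the base divider: V_Th = V_CC·R_2/(R_1+R_2) = 17×2.7/41.7 = 1.1 V, R_Th = R_1‖R_2 = 2.53 kΩ.
Base-emitter loop: V_Th = I_B·R_Th + V_BE + (β+1)I_B·R_E, so I_B = (1.1 − 0.7) / (2.53 + 121×0.39) = 0.00806 mA.
I_C = β·I_B = 120×0.00806 = 0.967 mA, and I_E = (β+1)I_B = 0.975 mA.
V_CE = V_CC − I_C·R_C − I_E·R_E = 17 − 0.967×4.7 − 0.975×0.39 = 12.1 V.
V_CE = 12.1 V > 0.2 V confirms active-region operation.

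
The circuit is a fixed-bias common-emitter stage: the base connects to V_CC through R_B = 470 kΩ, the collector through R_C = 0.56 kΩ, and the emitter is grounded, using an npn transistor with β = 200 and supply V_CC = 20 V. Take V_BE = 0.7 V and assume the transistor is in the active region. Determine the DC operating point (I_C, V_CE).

I_C ≈ 8.2 mA, V_CE ≈ 15 V

Base loop: V_CC = I_B·R_B + V_BE, so I_B = (20 − 0.7)/470 kΩ = 0.0411 mA.
In the active region I_C = β·I_B = 200 × 0.0411 = 8.21 mA.
Collector loop: V_CE = V_CC − I_C·R_C = 20 − 8.21×0.56 = 15.4 V.
Since V_CE = 15.4 V > V_CE(sat) ≈ 0.2 V, the transistor is in the active region as assumed.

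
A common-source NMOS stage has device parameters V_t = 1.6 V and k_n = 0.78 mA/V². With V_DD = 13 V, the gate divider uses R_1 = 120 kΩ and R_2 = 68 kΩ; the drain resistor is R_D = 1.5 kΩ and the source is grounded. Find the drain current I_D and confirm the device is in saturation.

I_D ≈ 3.8 mA

V_G = V_DD·R_2/(R_1+R_2) = 13×68/188 = 4.7 V. With the source grounded, V_GS = V_G = 4.7 V.
Assume saturation: I_D = (k_n/2)(V_GS − V_t)² = (0.78/2)×(4.7 − 1.6)² = 0.39×3.1² = 3.75 mA.
V_DS = V_DD − I_D·R_D = 13 − 3.75×1.5 = 7.37 V.
Saturation requires V_DS ≥ V_GS − V_t = 3.1 V; 7.37 ≥ 3.1 ✓.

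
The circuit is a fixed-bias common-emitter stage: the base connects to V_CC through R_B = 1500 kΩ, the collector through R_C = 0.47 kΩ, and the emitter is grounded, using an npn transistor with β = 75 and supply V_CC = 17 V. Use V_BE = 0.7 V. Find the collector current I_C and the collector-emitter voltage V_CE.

Base loop: V_CC = I_B·R_B + V_BE, so I_B = (17 − 0.7)/1500 kΩ = 0.0109 mA.
In the active region I_C = β·I_B = 75 × 0.0109 = 0.815 mA.
Collector loop: V_CE = V_CC − I_C·R_C = 17 − 0.815×0.47 = 16.6 V.
Since V_CE = 16.6 V > V_CE(sat) ≈ 0.2 V, the transistor is in the active region as assumed.

I_C ≈ 0.82 mA, V_CE ≈ 17 V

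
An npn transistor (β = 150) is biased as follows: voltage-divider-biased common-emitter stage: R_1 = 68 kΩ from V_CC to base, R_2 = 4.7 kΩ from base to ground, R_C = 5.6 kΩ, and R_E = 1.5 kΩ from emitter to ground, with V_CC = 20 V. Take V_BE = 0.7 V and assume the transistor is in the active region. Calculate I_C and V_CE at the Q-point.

I_C ≈ 0.39 mA, V_CE ≈ 17 V

Thevenize the base divider: V_Th = V_CC·R_2/(R_1+R_2) = 20×4.7/72.7 = 1.29 V, R_Th = R_1‖R_2 = 4.4 kΩ.
Base-emitter loop: V_Th = I_B·R_Th + V_BE + (β+1)I_B·R_E, so I_B = (1.29 − 0.7) / (4.4 + 151×1.5) = 0.00257 mA.
I_C = β·I_B = 150×0.00257 = 0.385 mA, and I_E = (β+1)I_B = 0.388 mA.
V_CE = V_CC − I_C·R_C − I_E·R_E = 20 − 0.385×5.6 − 0.388×1.5 = 17.3 V.
V_CE = 17.3 V > 0.2 V confirms active-region operation.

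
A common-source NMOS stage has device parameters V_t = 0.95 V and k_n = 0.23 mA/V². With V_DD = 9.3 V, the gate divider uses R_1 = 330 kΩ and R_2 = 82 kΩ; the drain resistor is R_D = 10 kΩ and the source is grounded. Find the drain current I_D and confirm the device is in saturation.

V_G = V_DD·R_2/(R_1+R_2) = 9.3×82/412 = 1.85 V. With the source grounded, V_GS = V_G = 1.85 V.
Assume saturation: I_D = (k_n/2)(V_GS − V_t)² = (0.23/2)×(1.85 − 0.95)² = 0.115×0.901² = 0.0934 mA.
V_DS = V_DD − I_D·R_D = 9.3 − 0.0934×10 = 8.37 V.
Saturation requires V_DS ≥ V_GS − V_t = 0.901 V; 8.37 ≥ 0.901 ✓.

I_D ≈ 0.093 mA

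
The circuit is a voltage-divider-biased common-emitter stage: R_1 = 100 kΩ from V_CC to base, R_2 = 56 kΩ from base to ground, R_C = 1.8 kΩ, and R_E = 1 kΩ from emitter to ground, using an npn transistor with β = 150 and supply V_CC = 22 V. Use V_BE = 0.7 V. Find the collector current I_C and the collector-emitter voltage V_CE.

I_C ≈ 5.8 mA, V_CE ≈ 5.8 V

Thevenize the base divider: V_Th = V_CC·R_2/(R_1+R_2) = 22×56/156 = 7.9 V, R_Th = R_1‖R_2 = 35.9 kΩ.
Base-emitter loop: V_Th = I_B·R_Th + V_BE + (β+1)I_B·R_E, so I_B = (7.9 − 0.7) / (35.9 + 151×1) = 0.0385 mA.
I_C = β·I_B = 150×0.0385 = 5.78 mA, and I_E = (β+1)I_B = 5.82 mA.
V_CE = V_CC − I_C·R_C − I_E·R_E = 22 − 5.78×1.8 − 5.82×1 = 5.79 V.
V_CE = 5.79 V > 0.2 V confirms active-region operation.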